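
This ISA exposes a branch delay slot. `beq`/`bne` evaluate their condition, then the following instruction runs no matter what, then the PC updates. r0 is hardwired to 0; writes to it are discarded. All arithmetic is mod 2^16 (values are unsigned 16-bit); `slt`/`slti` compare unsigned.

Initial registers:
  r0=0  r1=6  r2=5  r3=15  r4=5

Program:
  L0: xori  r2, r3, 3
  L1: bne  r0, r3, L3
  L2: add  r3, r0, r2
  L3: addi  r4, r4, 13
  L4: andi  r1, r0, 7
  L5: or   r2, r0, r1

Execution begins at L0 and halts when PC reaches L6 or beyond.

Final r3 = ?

[0] xori  r2, r3, 3  →  {r0:0, r1:6, r2:12, r3:15, r4:5}
[1] bne  r0, r3, L3  →  {r0:0, r1:6, r2:12, r3:15, r4:5}  ⟨branch taken⟩
[2] add  r3, r0, r2  →  {r0:0, r1:6, r2:12, r3:12, r4:5}
[3] addi  r4, r4, 13  →  {r0:0, r1:6, r2:12, r3:12, r4:18}
[4] andi  r1, r0, 7  →  {r0:0, r1:0, r2:12, r3:12, r4:18}
[5] or   r2, r0, r1  →  {r0:0, r1:0, r2:0, r3:12, r4:18}

12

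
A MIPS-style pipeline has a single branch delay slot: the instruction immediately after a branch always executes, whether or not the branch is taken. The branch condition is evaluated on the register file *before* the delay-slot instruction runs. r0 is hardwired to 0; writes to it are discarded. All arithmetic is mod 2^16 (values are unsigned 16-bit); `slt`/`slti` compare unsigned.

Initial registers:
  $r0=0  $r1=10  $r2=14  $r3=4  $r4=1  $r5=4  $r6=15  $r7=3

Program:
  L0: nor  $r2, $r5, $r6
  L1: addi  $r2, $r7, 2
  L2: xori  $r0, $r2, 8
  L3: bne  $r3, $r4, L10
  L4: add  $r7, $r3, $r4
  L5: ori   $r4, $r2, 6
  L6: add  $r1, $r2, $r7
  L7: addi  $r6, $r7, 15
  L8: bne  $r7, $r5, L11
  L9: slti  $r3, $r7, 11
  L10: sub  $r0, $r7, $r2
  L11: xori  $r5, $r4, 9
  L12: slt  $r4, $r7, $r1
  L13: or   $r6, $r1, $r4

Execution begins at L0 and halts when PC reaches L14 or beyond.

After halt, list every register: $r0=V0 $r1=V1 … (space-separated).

$r0=0 $r1=10 $r2=5 $r3=4 $r4=1 $r5=8 $r6=11 $r7=5

[0] nor  $r2, $r5, $r6  →  {$r0:0, $r1:10, $r2:65520, $r3:4, $r4:1, $r5:4, $r6:15, $r7:3}
[1] addi  $r2, $r7, 2  →  {$r0:0, $r1:10, $r2:5, $r3:4, $r4:1, $r5:4, $r6:15, $r7:3}
[2] xori  $r0, $r2, 8  →  {$r0:0, $r1:10, $r2:5, $r3:4, $r4:1, $r5:4, $r6:15, $r7:3}
[3] bne  $r3, $r4, L10  →  {$r0:0, $r1:10, $r2:5, $r3:4, $r4:1, $r5:4, $r6:15, $r7:3}  ⟨branch taken⟩
[4] add  $r7, $r3, $r4  →  {$r0:0, $r1:10, $r2:5, $r3:4, $r4:1, $r5:4, $r6:15, $r7:5}
[10] sub  $r0, $r7, $r2  →  {$r0:0, $r1:10, $r2:5, $r3:4, $r4:1, $r5:4, $r6:15, $r7:5}
[11] xori  $r5, $r4, 9  →  {$r0:0, $r1:10, $r2:5, $r3:4, $r4:1, $r5:8, $r6:15, $r7:5}
[12] slt  $r4, $r7, $r1  →  {$r0:0, $r1:10, $r2:5, $r3:4, $r4:1, $r5:8, $r6:15, $r7:5}
[13] or   $r6, $r1, $r4  →  {$r0:0, $r1:10, $r2:5, $r3:4, $r4:1, $r5:8, $r6:11, $r7:5}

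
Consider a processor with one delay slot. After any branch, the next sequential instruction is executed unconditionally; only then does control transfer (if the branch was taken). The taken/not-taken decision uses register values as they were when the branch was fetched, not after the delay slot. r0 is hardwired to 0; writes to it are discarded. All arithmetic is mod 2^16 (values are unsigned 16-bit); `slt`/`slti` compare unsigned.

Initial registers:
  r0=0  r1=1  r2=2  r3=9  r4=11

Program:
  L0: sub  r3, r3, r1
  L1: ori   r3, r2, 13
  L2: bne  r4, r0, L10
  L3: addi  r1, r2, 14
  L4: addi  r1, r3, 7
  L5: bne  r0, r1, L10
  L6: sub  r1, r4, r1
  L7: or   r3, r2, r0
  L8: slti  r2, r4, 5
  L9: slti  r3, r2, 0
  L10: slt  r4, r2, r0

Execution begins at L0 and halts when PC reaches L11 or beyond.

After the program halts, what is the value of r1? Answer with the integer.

16

[0] sub  r3, r3, r1  →  {r0:0, r1:1, r2:2, r3:8, r4:11}
[1] ori   r3, r2, 13  →  {r0:0, r1:1, r2:2, r3:15, r4:11}
[2] bne  r4, r0, L10  →  {r0:0, r1:1, r2:2, r3:15, r4:11}  ⟨branch taken⟩
[3] addi  r1, r2, 14  →  {r0:0, r1:16, r2:2, r3:15, r4:11}
[10] slt  r4, r2, r0  →  {r0:0, r1:16, r2:2, r3:15, r4:0}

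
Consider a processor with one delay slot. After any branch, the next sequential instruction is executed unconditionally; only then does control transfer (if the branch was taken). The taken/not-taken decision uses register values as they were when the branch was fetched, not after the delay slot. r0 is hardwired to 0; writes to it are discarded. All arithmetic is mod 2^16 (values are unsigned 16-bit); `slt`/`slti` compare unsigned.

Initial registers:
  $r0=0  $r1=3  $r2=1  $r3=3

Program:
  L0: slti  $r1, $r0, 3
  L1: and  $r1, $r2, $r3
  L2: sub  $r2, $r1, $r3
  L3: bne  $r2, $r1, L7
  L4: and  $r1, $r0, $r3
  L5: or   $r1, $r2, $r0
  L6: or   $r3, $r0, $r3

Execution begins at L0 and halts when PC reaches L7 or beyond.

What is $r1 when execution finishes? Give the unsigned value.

  step pc=0: slti  $r1, $r0, 3  regs=(0,1,1,3)
  step pc=1: and  $r1, $r2, $r3  regs=(0,1,1,3)
  step pc=2: sub  $r2, $r1, $r3  regs=(0,1,65534,3)
  step pc=3: bne  $r2, $r1, L7  cond=T  regs=(0,1,65534,3)
  step pc=4: and  $r1, $r0, $r3  regs=(0,0,65534,3)

0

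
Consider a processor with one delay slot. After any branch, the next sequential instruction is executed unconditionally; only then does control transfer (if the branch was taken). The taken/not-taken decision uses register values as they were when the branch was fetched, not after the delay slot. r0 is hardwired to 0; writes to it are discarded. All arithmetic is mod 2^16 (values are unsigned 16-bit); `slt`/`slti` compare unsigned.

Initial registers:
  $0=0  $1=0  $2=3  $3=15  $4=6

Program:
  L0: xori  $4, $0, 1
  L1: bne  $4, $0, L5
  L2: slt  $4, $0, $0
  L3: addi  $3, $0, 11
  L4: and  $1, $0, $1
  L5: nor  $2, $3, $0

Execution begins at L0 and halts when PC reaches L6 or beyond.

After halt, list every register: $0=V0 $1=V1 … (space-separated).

[0] xori  $4, $0, 1  →  {$0:0, $1:0, $2:3, $3:15, $4:1}
[1] bne  $4, $0, L5  →  {$0:0, $1:0, $2:3, $3:15, $4:1}  ⟨branch taken⟩
[2] slt  $4, $0, $0  →  {$0:0, $1:0, $2:3, $3:15, $4:0}
[5] nor  $2, $3, $0  →  {$0:0, $1:0, $2:65520, $3:15, $4:0}

$0=0 $1=0 $2=65520 $3=15 $4=0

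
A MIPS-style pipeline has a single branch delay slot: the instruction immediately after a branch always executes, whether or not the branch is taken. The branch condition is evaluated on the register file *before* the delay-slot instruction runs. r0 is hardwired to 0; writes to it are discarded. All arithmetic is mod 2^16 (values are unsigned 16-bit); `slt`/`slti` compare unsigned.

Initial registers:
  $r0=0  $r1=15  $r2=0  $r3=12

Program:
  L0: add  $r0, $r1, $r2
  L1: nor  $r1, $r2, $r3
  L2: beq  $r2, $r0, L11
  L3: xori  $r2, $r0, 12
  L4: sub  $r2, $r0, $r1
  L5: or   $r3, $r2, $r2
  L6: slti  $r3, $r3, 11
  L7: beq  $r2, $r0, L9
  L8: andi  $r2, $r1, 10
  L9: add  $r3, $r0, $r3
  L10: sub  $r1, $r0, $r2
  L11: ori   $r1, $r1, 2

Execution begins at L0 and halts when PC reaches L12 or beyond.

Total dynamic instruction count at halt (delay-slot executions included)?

#0 add  $r0, $r1, $r2 ; 0/15/0/12
#1 nor  $r1, $r2, $r3 ; 0/65523/0/12
#2 beq  $r2, $r0, L11 ; 0/65523/0/12 ; →target
#3 xori  $r2, $r0, 12 ; 0/65523/12/12
#11 ori   $r1, $r1, 2 ; 0/65523/12/12

5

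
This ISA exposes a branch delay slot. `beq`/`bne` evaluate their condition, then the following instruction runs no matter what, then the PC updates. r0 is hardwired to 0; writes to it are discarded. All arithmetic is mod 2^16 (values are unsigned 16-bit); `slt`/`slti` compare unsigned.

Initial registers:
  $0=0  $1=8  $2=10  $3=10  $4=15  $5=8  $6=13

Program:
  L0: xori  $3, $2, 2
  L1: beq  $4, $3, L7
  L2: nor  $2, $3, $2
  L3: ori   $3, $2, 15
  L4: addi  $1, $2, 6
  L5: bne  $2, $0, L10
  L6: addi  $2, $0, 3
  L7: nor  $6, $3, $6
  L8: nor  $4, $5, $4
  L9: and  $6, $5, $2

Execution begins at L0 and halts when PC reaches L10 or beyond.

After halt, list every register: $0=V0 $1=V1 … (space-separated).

$0=0 $1=65531 $2=3 $3=65535 $4=15 $5=8 $6=13

PC=0  xori  $3, $2, 2        | $0=0 $1=8 $2=10 $3=8 $4=15 $5=8 $6=13
PC=1  beq  $4, $3, L7        | $0=0 $1=8 $2=10 $3=8 $4=15 $5=8 $6=13  [not taken]
PC=2  nor  $2, $3, $2        | $0=0 $1=8 $2=65525 $3=8 $4=15 $5=8 $6=13
PC=3  ori   $3, $2, 15       | $0=0 $1=8 $2=65525 $3=65535 $4=15 $5=8 $6=13
PC=4  addi  $1, $2, 6        | $0=0 $1=65531 $2=65525 $3=65535 $4=15 $5=8 $6=13
PC=5  bne  $2, $0, L10       | $0=0 $1=65531 $2=65525 $3=65535 $4=15 $5=8 $6=13  [TAKEN]
PC=6  addi  $2, $0, 3        | $0=0 $1=65531 $2=3 $3=65535 $4=15 $5=8 $6=13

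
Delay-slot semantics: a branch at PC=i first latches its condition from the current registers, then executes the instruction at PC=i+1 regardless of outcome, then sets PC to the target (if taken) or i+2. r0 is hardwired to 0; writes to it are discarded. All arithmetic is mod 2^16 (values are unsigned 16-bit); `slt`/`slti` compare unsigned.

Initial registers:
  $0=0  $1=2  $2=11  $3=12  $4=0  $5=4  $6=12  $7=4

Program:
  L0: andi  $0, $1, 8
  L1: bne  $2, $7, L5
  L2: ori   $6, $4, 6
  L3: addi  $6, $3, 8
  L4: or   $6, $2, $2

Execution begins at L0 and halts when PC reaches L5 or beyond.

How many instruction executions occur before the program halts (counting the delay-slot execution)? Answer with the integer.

3

[0] andi  $0, $1, 8  →  {$0:0, $1:2, $2:11, $3:12, $4:0, $5:4, $6:12, $7:4}
[1] bne  $2, $7, L5  →  {$0:0, $1:2, $2:11, $3:12, $4:0, $5:4, $6:12, $7:4}  ⟨branch taken⟩
[2] ori   $6, $4, 6  →  {$0:0, $1:2, $2:11, $3:12, $4:0, $5:4, $6:6, $7:4}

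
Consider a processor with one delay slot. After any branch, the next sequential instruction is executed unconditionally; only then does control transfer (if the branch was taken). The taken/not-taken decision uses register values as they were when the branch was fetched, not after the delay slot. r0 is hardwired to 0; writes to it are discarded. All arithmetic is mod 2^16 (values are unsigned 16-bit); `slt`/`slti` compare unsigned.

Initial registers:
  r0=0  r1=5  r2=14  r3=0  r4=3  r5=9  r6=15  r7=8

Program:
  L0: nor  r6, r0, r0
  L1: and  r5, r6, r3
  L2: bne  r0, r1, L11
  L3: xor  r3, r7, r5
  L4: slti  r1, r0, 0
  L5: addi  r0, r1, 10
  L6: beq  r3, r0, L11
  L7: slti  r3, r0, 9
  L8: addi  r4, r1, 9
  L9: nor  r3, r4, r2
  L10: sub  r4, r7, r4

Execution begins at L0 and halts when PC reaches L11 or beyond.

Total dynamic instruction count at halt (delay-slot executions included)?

#0 nor  r6, r0, r0 ; 0/5/14/0/3/9/65535/8
#1 and  r5, r6, r3 ; 0/5/14/0/3/0/65535/8
#2 bne  r0, r1, L11 ; 0/5/14/0/3/0/65535/8 ; →target
#3 xor  r3, r7, r5 ; 0/5/14/8/3/0/65535/8

4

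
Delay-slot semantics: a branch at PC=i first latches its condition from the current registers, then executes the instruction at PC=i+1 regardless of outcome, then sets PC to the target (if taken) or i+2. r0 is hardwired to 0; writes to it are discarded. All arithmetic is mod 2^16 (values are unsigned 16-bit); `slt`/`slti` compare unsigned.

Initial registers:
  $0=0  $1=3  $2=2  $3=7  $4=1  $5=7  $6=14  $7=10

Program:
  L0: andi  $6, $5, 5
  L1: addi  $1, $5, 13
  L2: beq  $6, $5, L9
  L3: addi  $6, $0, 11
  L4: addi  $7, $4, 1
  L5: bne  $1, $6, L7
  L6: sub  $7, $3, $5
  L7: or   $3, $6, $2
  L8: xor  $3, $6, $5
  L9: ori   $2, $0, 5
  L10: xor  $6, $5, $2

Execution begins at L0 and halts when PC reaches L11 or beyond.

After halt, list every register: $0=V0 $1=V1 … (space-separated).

$0=0 $1=20 $2=5 $3=12 $4=1 $5=7 $6=2 $7=0

#0 andi  $6, $5, 5 ; 0/3/2/7/1/7/5/10
#1 addi  $1, $5, 13 ; 0/20/2/7/1/7/5/10
#2 beq  $6, $5, L9 ; 0/20/2/7/1/7/5/10 ; →fallthru
#3 addi  $6, $0, 11 ; 0/20/2/7/1/7/11/10
#4 addi  $7, $4, 1 ; 0/20/2/7/1/7/11/2
#5 bne  $1, $6, L7 ; 0/20/2/7/1/7/11/2 ; →target
#6 sub  $7, $3, $5 ; 0/20/2/7/1/7/11/0
#7 or   $3, $6, $2 ; 0/20/2/11/1/7/11/0
#8 xor  $3, $6, $5 ; 0/20/2/12/1/7/11/0
#9 ori   $2, $0, 5 ; 0/20/5/12/1/7/11/0
#10 xor  $6, $5, $2 ; 0/20/5/12/1/7/2/0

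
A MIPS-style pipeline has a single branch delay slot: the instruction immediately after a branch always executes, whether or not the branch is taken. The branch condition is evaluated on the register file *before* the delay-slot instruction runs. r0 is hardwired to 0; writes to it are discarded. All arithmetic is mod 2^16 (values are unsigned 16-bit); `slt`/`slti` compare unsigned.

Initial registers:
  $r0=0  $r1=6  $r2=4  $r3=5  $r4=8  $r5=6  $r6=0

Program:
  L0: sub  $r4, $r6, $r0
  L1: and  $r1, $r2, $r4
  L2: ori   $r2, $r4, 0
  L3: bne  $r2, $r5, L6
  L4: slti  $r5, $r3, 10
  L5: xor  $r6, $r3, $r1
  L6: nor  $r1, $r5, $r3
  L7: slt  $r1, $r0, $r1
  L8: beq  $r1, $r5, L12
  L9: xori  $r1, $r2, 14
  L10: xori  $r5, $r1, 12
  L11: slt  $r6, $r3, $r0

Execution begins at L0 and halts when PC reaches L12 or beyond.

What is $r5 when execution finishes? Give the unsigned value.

1

PC=0  sub  $r4, $r6, $r0     | $r0=0 $r1=6 $r2=4 $r3=5 $r4=0 $r5=6 $r6=0
PC=1  and  $r1, $r2, $r4     | $r0=0 $r1=0 $r2=4 $r3=5 $r4=0 $r5=6 $r6=0
PC=2  ori   $r2, $r4, 0      | $r0=0 $r1=0 $r2=0 $r3=5 $r4=0 $r5=6 $r6=0
PC=3  bne  $r2, $r5, L6      | $r0=0 $r1=0 $r2=0 $r3=5 $r4=0 $r5=6 $r6=0  [TAKEN]
PC=4  slti  $r5, $r3, 10     | $r0=0 $r1=0 $r2=0 $r3=5 $r4=0 $r5=1 $r6=0
PC=6  nor  $r1, $r5, $r3     | $r0=0 $r1=65530 $r2=0 $r3=5 $r4=0 $r5=1 $r6=0
PC=7  slt  $r1, $r0, $r1     | $r0=0 $r1=1 $r2=0 $r3=5 $r4=0 $r5=1 $r6=0
PC=8  beq  $r1, $r5, L12     | $r0=0 $r1=1 $r2=0 $r3=5 $r4=0 $r5=1 $r6=0  [TAKEN]
PC=9  xori  $r1, $r2, 14     | $r0=0 $r1=14 $r2=0 $r3=5 $r4=0 $r5=1 $r6=0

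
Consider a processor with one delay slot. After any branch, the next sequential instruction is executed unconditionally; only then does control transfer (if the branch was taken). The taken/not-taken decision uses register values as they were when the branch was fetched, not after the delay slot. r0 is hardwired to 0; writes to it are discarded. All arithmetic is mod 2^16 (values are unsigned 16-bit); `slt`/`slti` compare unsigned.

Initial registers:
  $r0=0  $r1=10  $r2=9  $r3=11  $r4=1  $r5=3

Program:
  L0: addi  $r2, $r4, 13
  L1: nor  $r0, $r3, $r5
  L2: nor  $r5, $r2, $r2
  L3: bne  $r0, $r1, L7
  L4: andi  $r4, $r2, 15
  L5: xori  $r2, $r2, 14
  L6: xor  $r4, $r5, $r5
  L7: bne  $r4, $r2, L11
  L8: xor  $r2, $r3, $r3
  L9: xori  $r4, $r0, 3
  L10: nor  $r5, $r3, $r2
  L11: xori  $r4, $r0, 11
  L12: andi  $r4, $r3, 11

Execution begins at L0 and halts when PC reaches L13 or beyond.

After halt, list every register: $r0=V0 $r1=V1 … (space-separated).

  step pc=0: addi  $r2, $r4, 13  regs=(0,10,14,11,1,3)
  step pc=1: nor  $r0, $r3, $r5  regs=(0,10,14,11,1,3)
  step pc=2: nor  $r5, $r2, $r2  regs=(0,10,14,11,1,65521)
  step pc=3: bne  $r0, $r1, L7  cond=T  regs=(0,10,14,11,1,65521)
  step pc=4: andi  $r4, $r2, 15  regs=(0,10,14,11,14,65521)
  step pc=7: bne  $r4, $r2, L11  cond=F  regs=(0,10,14,11,14,65521)
  step pc=8: xor  $r2, $r3, $r3  regs=(0,10,0,11,14,65521)
  step pc=9: xori  $r4, $r0, 3  regs=(0,10,0,11,3,65521)
  step pc=10: nor  $r5, $r3, $r2  regs=(0,10,0,11,3,65524)
  step pc=11: xori  $r4, $r0, 11  regs=(0,10,0,11,11,65524)
  step pc=12: andi  $r4, $r3, 11  regs=(0,10,0,11,11,65524)

$r0=0 $r1=10 $r2=0 $r3=11 $r4=11 $r5=65524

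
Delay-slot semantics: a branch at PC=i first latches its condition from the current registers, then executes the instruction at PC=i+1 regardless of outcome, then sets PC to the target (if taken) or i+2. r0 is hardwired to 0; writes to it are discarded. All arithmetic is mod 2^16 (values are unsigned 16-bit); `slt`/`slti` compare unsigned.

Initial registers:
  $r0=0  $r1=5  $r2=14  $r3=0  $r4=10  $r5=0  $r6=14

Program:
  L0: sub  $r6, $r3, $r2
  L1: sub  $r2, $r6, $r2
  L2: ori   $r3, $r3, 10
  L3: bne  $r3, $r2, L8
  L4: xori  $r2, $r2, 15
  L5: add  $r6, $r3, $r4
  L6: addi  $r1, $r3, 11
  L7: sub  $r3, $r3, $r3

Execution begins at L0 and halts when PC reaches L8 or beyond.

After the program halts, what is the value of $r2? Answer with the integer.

#0 sub  $r6, $r3, $r2 ; 0/5/14/0/10/0/65522
#1 sub  $r2, $r6, $r2 ; 0/5/65508/0/10/0/65522
#2 ori   $r3, $r3, 10 ; 0/5/65508/10/10/0/65522
#3 bne  $r3, $r2, L8 ; 0/5/65508/10/10/0/65522 ; →target
#4 xori  $r2, $r2, 15 ; 0/5/65515/10/10/0/65522

65515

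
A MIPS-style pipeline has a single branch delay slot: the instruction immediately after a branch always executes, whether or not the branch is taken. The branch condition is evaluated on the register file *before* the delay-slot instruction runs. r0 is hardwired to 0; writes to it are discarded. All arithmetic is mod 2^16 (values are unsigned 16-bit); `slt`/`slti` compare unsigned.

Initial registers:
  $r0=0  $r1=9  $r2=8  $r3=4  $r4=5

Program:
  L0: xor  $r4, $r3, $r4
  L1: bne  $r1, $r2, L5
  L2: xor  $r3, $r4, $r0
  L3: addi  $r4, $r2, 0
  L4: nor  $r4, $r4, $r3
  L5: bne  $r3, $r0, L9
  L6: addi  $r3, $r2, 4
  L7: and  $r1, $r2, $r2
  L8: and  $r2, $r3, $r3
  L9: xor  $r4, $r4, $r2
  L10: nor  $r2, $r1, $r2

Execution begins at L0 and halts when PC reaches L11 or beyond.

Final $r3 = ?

#0 xor  $r4, $r3, $r4 ; 0/9/8/4/1
#1 bne  $r1, $r2, L5 ; 0/9/8/4/1 ; →target
#2 xor  $r3, $r4, $r0 ; 0/9/8/1/1
#5 bne  $r3, $r0, L9 ; 0/9/8/1/1 ; →target
#6 addi  $r3, $r2, 4 ; 0/9/8/12/1
#9 xor  $r4, $r4, $r2 ; 0/9/8/12/9
#10 nor  $r2, $r1, $r2 ; 0/9/65526/12/9

12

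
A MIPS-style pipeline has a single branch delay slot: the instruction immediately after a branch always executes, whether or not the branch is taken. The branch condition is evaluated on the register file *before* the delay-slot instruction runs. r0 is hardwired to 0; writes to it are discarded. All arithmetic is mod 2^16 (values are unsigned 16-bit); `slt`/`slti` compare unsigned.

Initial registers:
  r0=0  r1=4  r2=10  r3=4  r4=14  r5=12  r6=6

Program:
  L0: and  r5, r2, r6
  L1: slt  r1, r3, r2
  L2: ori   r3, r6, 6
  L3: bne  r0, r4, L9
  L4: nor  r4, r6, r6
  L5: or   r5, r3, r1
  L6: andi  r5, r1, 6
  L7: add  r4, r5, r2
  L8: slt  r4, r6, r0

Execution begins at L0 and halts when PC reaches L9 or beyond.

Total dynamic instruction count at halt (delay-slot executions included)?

5

PC=0  and  r5, r2, r6        | r0=0 r1=4 r2=10 r3=4 r4=14 r5=2 r6=6
PC=1  slt  r1, r3, r2        | r0=0 r1=1 r2=10 r3=4 r4=14 r5=2 r6=6
PC=2  ori   r3, r6, 6        | r0=0 r1=1 r2=10 r3=6 r4=14 r5=2 r6=6
PC=3  bne  r0, r4, L9        | r0=0 r1=1 r2=10 r3=6 r4=14 r5=2 r6=6  [TAKEN]
PC=4  nor  r4, r6, r6        | r0=0 r1=1 r2=10 r3=6 r4=65529 r5=2 r6=6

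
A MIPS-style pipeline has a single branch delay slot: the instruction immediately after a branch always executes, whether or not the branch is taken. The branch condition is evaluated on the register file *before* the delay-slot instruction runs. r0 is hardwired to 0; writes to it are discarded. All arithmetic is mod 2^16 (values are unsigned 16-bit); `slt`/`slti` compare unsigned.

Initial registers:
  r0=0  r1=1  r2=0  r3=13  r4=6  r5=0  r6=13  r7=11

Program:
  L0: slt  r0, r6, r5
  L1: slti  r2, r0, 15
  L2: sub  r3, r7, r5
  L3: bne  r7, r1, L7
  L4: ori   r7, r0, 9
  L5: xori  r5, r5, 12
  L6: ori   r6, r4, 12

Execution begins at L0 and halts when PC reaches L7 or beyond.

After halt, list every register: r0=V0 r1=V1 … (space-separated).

#0 slt  r0, r6, r5 ; 0/1/0/13/6/0/13/11
#1 slti  r2, r0, 15 ; 0/1/1/13/6/0/13/11
#2 sub  r3, r7, r5 ; 0/1/1/11/6/0/13/11
#3 bne  r7, r1, L7 ; 0/1/1/11/6/0/13/11 ; →target
#4 ori   r7, r0, 9 ; 0/1/1/11/6/0/13/9

r0=0 r1=1 r2=1 r3=11 r4=6 r5=0 r6=13 r7=9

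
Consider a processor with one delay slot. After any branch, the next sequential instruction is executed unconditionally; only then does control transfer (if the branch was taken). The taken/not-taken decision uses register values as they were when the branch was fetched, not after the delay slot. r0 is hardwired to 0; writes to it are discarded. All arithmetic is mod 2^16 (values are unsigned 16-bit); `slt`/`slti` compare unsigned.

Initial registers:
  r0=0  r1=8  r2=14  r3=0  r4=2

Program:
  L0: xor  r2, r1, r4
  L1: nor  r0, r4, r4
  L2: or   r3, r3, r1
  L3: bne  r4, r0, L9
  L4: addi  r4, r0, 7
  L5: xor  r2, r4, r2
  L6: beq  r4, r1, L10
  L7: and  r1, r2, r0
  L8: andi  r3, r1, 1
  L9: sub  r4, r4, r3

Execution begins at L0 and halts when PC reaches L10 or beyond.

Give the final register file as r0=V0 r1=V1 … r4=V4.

  step pc=0: xor  r2, r1, r4  regs=(0,8,10,0,2)
  step pc=1: nor  r0, r4, r4  regs=(0,8,10,0,2)
  step pc=2: or   r3, r3, r1  regs=(0,8,10,8,2)
  step pc=3: bne  r4, r0, L9  cond=T  regs=(0,8,10,8,2)
  step pc=4: addi  r4, r0, 7  regs=(0,8,10,8,7)
  step pc=9: sub  r4, r4, r3  regs=(0,8,10,8,65535)

r0=0 r1=8 r2=10 r3=8 r4=65535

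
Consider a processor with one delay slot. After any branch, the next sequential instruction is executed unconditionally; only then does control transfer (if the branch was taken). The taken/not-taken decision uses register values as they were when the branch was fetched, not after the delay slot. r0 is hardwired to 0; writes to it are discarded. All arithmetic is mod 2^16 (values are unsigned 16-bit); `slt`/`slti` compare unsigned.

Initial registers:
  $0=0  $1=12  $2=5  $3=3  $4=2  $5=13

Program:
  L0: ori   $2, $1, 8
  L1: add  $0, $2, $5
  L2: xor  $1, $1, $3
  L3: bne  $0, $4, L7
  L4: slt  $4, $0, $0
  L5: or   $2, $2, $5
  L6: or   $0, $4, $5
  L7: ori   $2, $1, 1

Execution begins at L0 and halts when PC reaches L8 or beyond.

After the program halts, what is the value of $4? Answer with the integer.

[0] ori   $2, $1, 8  →  {$0:0, $1:12, $2:12, $3:3, $4:2, $5:13}
[1] add  $0, $2, $5  →  {$0:0, $1:12, $2:12, $3:3, $4:2, $5:13}
[2] xor  $1, $1, $3  →  {$0:0, $1:15, $2:12, $3:3, $4:2, $5:13}
[3] bne  $0, $4, L7  →  {$0:0, $1:15, $2:12, $3:3, $4:2, $5:13}  ⟨branch taken⟩
[4] slt  $4, $0, $0  →  {$0:0, $1:15, $2:12, $3:3, $4:0, $5:13}
[7] ori   $2, $1, 1  →  {$0:0, $1:15, $2:15, $3:3, $4:0, $5:13}

0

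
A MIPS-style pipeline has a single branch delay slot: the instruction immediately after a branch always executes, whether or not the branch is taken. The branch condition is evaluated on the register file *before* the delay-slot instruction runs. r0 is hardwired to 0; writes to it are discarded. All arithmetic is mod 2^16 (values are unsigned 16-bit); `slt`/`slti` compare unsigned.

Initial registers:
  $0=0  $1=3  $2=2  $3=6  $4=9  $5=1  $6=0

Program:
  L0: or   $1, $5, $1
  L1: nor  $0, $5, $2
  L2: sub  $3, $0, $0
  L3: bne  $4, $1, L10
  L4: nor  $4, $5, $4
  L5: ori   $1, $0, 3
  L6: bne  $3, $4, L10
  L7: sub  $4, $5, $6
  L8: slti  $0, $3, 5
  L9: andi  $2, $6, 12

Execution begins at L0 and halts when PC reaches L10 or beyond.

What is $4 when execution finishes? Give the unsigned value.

65526

PC=0  or   $1, $5, $1        | $0=0 $1=3 $2=2 $3=6 $4=9 $5=1 $6=0
PC=1  nor  $0, $5, $2        | $0=0 $1=3 $2=2 $3=6 $4=9 $5=1 $6=0
PC=2  sub  $3, $0, $0        | $0=0 $1=3 $2=2 $3=0 $4=9 $5=1 $6=0
PC=3  bne  $4, $1, L10       | $0=0 $1=3 $2=2 $3=0 $4=9 $5=1 $6=0  [TAKEN]
PC=4  nor  $4, $5, $4        | $0=0 $1=3 $2=2 $3=0 $4=65526 $5=1 $6=0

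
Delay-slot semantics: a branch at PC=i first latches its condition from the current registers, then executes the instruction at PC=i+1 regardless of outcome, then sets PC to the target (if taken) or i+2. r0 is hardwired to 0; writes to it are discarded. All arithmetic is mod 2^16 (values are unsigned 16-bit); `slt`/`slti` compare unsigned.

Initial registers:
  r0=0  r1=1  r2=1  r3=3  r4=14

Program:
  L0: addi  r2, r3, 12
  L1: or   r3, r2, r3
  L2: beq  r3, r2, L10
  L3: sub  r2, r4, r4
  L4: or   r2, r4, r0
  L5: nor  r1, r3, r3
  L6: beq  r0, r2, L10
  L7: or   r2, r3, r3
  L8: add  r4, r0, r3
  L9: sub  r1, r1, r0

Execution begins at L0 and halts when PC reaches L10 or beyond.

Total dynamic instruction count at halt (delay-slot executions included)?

4

#0 addi  r2, r3, 12 ; 0/1/15/3/14
#1 or   r3, r2, r3 ; 0/1/15/15/14
#2 beq  r3, r2, L10 ; 0/1/15/15/14 ; →target
#3 sub  r2, r4, r4 ; 0/1/0/15/14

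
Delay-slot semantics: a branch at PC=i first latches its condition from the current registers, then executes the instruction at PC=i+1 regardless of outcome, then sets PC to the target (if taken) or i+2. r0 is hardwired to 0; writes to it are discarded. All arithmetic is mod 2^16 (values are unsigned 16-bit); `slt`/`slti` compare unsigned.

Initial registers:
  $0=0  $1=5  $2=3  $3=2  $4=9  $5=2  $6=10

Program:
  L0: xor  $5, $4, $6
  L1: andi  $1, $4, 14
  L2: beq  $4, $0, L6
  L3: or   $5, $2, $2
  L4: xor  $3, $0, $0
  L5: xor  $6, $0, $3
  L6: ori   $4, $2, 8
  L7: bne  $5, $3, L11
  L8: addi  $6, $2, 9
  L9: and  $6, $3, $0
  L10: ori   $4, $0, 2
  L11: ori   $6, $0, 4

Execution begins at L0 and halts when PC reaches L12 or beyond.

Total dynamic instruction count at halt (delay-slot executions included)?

PC=0  xor  $5, $4, $6        | $0=0 $1=5 $2=3 $3=2 $4=9 $5=3 $6=10
PC=1  andi  $1, $4, 14       | $0=0 $1=8 $2=3 $3=2 $4=9 $5=3 $6=10
PC=2  beq  $4, $0, L6        | $0=0 $1=8 $2=3 $3=2 $4=9 $5=3 $6=10  [not taken]
PC=3  or   $5, $2, $2        | $0=0 $1=8 $2=3 $3=2 $4=9 $5=3 $6=10
PC=4  xor  $3, $0, $0        | $0=0 $1=8 $2=3 $3=0 $4=9 $5=3 $6=10
PC=5  xor  $6, $0, $3        | $0=0 $1=8 $2=3 $3=0 $4=9 $5=3 $6=0
PC=6  ori   $4, $2, 8        | $0=0 $1=8 $2=3 $3=0 $4=11 $5=3 $6=0
PC=7  bne  $5, $3, L11       | $0=0 $1=8 $2=3 $3=0 $4=11 $5=3 $6=0  [TAKEN]
PC=8  addi  $6, $2, 9        | $0=0 $1=8 $2=3 $3=0 $4=11 $5=3 $6=12
PC=11 ori   $6, $0, 4        | $0=0 $1=8 $2=3 $3=0 $4=11 $5=3 $6=4

10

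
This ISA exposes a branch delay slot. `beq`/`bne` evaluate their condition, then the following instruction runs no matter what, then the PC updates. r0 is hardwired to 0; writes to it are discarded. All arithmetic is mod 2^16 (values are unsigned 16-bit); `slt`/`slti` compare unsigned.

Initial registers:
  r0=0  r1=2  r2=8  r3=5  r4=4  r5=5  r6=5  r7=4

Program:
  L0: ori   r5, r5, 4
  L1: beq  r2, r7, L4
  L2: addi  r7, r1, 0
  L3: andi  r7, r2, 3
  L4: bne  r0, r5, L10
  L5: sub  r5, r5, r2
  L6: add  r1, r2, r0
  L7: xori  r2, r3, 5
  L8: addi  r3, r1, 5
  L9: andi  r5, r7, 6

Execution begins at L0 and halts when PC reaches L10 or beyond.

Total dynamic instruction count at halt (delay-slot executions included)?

6

PC=0  ori   r5, r5, 4        | r0=0 r1=2 r2=8 r3=5 r4=4 r5=5 r6=5 r7=4
PC=1  beq  r2, r7, L4        | r0=0 r1=2 r2=8 r3=5 r4=4 r5=5 r6=5 r7=4  [not taken]
PC=2  addi  r7, r1, 0        | r0=0 r1=2 r2=8 r3=5 r4=4 r5=5 r6=5 r7=2
PC=3  andi  r7, r2, 3        | r0=0 r1=2 r2=8 r3=5 r4=4 r5=5 r6=5 r7=0
PC=4  bne  r0, r5, L10       | r0=0 r1=2 r2=8 r3=5 r4=4 r5=5 r6=5 r7=0  [TAKEN]
PC=5  sub  r5, r5, r2        | r0=0 r1=2 r2=8 r3=5 r4=4 r5=65533 r6=5 r7=0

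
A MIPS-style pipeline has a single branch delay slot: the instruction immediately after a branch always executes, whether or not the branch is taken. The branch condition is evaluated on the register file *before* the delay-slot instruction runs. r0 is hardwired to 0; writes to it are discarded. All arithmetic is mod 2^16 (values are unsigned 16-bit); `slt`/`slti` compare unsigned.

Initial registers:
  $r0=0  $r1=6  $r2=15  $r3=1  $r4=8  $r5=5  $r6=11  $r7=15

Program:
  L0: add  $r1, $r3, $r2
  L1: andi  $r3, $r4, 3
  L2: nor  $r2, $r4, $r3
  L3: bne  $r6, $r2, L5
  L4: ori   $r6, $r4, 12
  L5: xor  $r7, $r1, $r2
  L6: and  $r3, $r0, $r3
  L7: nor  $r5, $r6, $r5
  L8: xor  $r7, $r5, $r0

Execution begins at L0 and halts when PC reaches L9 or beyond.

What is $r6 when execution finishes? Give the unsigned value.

12

[0] add  $r1, $r3, $r2  →  {$r0:0, $r1:16, $r2:15, $r3:1, $r4:8, $r5:5, $r6:11, $r7:15}
[1] andi  $r3, $r4, 3  →  {$r0:0, $r1:16, $r2:15, $r3:0, $r4:8, $r5:5, $r6:11, $r7:15}
[2] nor  $r2, $r4, $r3  →  {$r0:0, $r1:16, $r2:65527, $r3:0, $r4:8, $r5:5, $r6:11, $r7:15}
[3] bne  $r6, $r2, L5  →  {$r0:0, $r1:16, $r2:65527, $r3:0, $r4:8, $r5:5, $r6:11, $r7:15}  ⟨branch taken⟩
[4] ori   $r6, $r4, 12  →  {$r0:0, $r1:16, $r2:65527, $r3:0, $r4:8, $r5:5, $r6:12, $r7:15}
[5] xor  $r7, $r1, $r2  →  {$r0:0, $r1:16, $r2:65527, $r3:0, $r4:8, $r5:5, $r6:12, $r7:65511}
[6] and  $r3, $r0, $r3  →  {$r0:0, $r1:16, $r2:65527, $r3:0, $r4:8, $r5:5, $r6:12, $r7:65511}
[7] nor  $r5, $r6, $r5  →  {$r0:0, $r1:16, $r2:65527, $r3:0, $r4:8, $r5:65522, $r6:12, $r7:65511}
[8] xor  $r7, $r5, $r0  →  {$r0:0, $r1:16, $r2:65527, $r3:0, $r4:8, $r5:65522, $r6:12, $r7:65522}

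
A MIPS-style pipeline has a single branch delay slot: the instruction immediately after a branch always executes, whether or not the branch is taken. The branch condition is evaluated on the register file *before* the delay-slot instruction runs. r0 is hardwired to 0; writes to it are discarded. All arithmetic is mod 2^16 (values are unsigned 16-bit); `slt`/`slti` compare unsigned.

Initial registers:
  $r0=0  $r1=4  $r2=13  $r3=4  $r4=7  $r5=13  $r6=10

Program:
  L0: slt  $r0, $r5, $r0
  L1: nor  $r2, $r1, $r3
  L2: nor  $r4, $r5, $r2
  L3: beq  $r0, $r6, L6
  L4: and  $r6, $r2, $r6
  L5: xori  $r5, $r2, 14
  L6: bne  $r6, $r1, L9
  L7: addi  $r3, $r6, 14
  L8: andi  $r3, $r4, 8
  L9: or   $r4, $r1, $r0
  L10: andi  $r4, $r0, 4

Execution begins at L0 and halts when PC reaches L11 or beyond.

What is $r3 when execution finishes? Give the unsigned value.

24

  step pc=0: slt  $r0, $r5, $r0  regs=(0,4,13,4,7,13,10)
  step pc=1: nor  $r2, $r1, $r3  regs=(0,4,65531,4,7,13,10)
  step pc=2: nor  $r4, $r5, $r2  regs=(0,4,65531,4,0,13,10)
  step pc=3: beq  $r0, $r6, L6  cond=F  regs=(0,4,65531,4,0,13,10)
  step pc=4: and  $r6, $r2, $r6  regs=(0,4,65531,4,0,13,10)
  step pc=5: xori  $r5, $r2, 14  regs=(0,4,65531,4,0,65525,10)
  step pc=6: bne  $r6, $r1, L9  cond=T  regs=(0,4,65531,4,0,65525,10)
  step pc=7: addi  $r3, $r6, 14  regs=(0,4,65531,24,0,65525,10)
  step pc=9: or   $r4, $r1, $r0  regs=(0,4,65531,24,4,65525,10)
  step pc=10: andi  $r4, $r0, 4  regs=(0,4,65531,24,0,65525,10)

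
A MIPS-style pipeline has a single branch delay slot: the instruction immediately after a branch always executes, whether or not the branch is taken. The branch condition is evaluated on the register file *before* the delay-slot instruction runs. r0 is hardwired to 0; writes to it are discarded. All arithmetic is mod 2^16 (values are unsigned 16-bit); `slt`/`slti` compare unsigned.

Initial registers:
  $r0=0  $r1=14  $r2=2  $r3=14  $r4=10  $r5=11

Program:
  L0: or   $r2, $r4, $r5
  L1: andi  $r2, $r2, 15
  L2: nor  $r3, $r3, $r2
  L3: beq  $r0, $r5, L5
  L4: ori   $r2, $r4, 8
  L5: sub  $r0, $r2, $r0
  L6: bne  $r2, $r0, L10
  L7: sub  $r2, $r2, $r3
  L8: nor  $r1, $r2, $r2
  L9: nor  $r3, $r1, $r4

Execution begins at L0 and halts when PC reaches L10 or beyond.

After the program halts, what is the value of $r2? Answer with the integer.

[0] or   $r2, $r4, $r5  →  {$r0:0, $r1:14, $r2:11, $r3:14, $r4:10, $r5:11}
[1] andi  $r2, $r2, 15  →  {$r0:0, $r1:14, $r2:11, $r3:14, $r4:10, $r5:11}
[2] nor  $r3, $r3, $r2  →  {$r0:0, $r1:14, $r2:11, $r3:65520, $r4:10, $r5:11}
[3] beq  $r0, $r5, L5  →  {$r0:0, $r1:14, $r2:11, $r3:65520, $r4:10, $r5:11}  ⟨branch fallthrough⟩
[4] ori   $r2, $r4, 8  →  {$r0:0, $r1:14, $r2:10, $r3:65520, $r4:10, $r5:11}
[5] sub  $r0, $r2, $r0  →  {$r0:0, $r1:14, $r2:10, $r3:65520, $r4:10, $r5:11}
[6] bne  $r2, $r0, L10  →  {$r0:0, $r1:14, $r2:10, $r3:65520, $r4:10, $r5:11}  ⟨branch taken⟩
[7] sub  $r2, $r2, $r3  →  {$r0:0, $r1:14, $r2:26, $r3:65520, $r4:10, $r5:11}

26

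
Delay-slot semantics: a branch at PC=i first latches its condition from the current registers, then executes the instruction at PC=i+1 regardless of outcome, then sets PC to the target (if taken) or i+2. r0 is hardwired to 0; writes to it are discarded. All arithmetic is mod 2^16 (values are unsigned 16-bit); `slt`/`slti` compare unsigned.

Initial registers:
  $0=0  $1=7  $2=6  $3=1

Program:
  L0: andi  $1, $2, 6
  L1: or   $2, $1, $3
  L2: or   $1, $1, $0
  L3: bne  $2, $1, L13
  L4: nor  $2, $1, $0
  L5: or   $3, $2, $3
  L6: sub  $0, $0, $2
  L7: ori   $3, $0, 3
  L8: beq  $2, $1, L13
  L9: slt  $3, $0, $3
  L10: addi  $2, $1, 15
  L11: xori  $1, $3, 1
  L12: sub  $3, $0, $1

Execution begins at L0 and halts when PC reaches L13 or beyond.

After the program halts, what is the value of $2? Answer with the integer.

#0 andi  $1, $2, 6 ; 0/6/6/1
#1 or   $2, $1, $3 ; 0/6/7/1
#2 or   $1, $1, $0 ; 0/6/7/1
#3 bne  $2, $1, L13 ; 0/6/7/1 ; →target
#4 nor  $2, $1, $0 ; 0/6/65529/1

65529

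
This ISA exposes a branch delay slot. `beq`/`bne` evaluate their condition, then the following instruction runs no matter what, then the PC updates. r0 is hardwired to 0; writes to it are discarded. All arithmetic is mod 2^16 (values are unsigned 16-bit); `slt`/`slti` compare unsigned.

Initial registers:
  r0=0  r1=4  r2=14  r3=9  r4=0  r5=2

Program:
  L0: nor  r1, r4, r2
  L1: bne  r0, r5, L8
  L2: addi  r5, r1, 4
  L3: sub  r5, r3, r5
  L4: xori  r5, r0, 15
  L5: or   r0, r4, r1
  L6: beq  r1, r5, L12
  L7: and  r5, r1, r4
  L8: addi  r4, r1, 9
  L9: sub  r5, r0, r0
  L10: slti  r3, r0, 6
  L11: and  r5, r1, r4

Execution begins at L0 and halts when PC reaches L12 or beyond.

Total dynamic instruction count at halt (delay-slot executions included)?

  step pc=0: nor  r1, r4, r2  regs=(0,65521,14,9,0,2)
  step pc=1: bne  r0, r5, L8  cond=T  regs=(0,65521,14,9,0,2)
  step pc=2: addi  r5, r1, 4  regs=(0,65521,14,9,0,65525)
  step pc=8: addi  r4, r1, 9  regs=(0,65521,14,9,65530,65525)
  step pc=9: sub  r5, r0, r0  regs=(0,65521,14,9,65530,0)
  step pc=10: slti  r3, r0, 6  regs=(0,65521,14,1,65530,0)
  step pc=11: and  r5, r1, r4  regs=(0,65521,14,1,65530,65520)

7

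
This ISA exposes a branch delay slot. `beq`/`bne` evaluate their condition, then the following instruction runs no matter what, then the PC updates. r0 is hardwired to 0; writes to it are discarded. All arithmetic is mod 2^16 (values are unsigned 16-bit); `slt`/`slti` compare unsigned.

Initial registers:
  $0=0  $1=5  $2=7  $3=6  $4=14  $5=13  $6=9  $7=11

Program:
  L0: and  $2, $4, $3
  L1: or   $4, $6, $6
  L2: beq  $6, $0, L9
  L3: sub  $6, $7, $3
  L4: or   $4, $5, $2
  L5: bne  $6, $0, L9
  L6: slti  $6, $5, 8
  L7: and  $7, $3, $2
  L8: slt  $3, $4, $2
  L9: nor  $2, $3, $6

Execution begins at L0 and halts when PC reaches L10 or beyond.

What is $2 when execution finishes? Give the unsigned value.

65529

#0 and  $2, $4, $3 ; 0/5/6/6/14/13/9/11
#1 or   $4, $6, $6 ; 0/5/6/6/9/13/9/11
#2 beq  $6, $0, L9 ; 0/5/6/6/9/13/9/11 ; →fallthru
#3 sub  $6, $7, $3 ; 0/5/6/6/9/13/5/11
#4 or   $4, $5, $2 ; 0/5/6/6/15/13/5/11
#5 bne  $6, $0, L9 ; 0/5/6/6/15/13/5/11 ; →target
#6 slti  $6, $5, 8 ; 0/5/6/6/15/13/0/11
#9 nor  $2, $3, $6 ; 0/5/65529/6/15/13/0/11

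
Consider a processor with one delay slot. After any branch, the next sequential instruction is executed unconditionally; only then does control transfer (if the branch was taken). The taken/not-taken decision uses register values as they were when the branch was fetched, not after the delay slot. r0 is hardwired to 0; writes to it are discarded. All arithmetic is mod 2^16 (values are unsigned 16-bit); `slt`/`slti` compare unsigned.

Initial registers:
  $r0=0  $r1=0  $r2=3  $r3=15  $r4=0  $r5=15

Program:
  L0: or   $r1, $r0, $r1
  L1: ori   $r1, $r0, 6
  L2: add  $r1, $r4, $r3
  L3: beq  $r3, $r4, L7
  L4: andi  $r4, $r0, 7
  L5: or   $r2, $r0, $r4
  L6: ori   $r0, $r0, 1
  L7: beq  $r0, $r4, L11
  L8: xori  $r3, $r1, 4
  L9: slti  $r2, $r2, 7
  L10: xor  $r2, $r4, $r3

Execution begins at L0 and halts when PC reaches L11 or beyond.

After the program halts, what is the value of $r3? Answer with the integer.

[0] or   $r1, $r0, $r1  →  {$r0:0, $r1:0, $r2:3, $r3:15, $r4:0, $r5:15}
[1] ori   $r1, $r0, 6  →  {$r0:0, $r1:6, $r2:3, $r3:15, $r4:0, $r5:15}
[2] add  $r1, $r4, $r3  →  {$r0:0, $r1:15, $r2:3, $r3:15, $r4:0, $r5:15}
[3] beq  $r3, $r4, L7  →  {$r0:0, $r1:15, $r2:3, $r3:15, $r4:0, $r5:15}  ⟨branch fallthrough⟩
[4] andi  $r4, $r0, 7  →  {$r0:0, $r1:15, $r2:3, $r3:15, $r4:0, $r5:15}
[5] or   $r2, $r0, $r4  →  {$r0:0, $r1:15, $r2:0, $r3:15, $r4:0, $r5:15}
[6] ori   $r0, $r0, 1  →  {$r0:0, $r1:15, $r2:0, $r3:15, $r4:0, $r5:15}
[7] beq  $r0, $r4, L11  →  {$r0:0, $r1:15, $r2:0, $r3:15, $r4:0, $r5:15}  ⟨branch taken⟩
[8] xori  $r3, $r1, 4  →  {$r0:0, $r1:15, $r2:0, $r3:11, $r4:0, $r5:15}

11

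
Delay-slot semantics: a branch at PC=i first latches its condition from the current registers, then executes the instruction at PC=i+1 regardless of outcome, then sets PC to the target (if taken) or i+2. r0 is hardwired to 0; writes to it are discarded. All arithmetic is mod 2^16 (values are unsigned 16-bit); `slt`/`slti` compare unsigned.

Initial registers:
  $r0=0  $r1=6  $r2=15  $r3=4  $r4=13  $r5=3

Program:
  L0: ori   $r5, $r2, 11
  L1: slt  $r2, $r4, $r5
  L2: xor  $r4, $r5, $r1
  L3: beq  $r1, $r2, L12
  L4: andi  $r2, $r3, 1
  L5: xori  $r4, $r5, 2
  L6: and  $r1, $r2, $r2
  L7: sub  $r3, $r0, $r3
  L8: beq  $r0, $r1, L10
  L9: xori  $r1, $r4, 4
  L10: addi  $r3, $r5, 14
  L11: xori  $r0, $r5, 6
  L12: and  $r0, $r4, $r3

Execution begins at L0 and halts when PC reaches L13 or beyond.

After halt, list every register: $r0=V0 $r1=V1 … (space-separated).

[0] ori   $r5, $r2, 11  →  {$r0:0, $r1:6, $r2:15, $r3:4, $r4:13, $r5:15}
[1] slt  $r2, $r4, $r5  →  {$r0:0, $r1:6, $r2:1, $r3:4, $r4:13, $r5:15}
[2] xor  $r4, $r5, $r1  →  {$r0:0, $r1:6, $r2:1, $r3:4, $r4:9, $r5:15}
[3] beq  $r1, $r2, L12  →  {$r0:0, $r1:6, $r2:1, $r3:4, $r4:9, $r5:15}  ⟨branch fallthrough⟩
[4] andi  $r2, $r3, 1  →  {$r0:0, $r1:6, $r2:0, $r3:4, $r4:9, $r5:15}
[5] xori  $r4, $r5, 2  →  {$r0:0, $r1:6, $r2:0, $r3:4, $r4:13, $r5:15}
[6] and  $r1, $r2, $r2  →  {$r0:0, $r1:0, $r2:0, $r3:4, $r4:13, $r5:15}
[7] sub  $r3, $r0, $r3  →  {$r0:0, $r1:0, $r2:0, $r3:65532, $r4:13, $r5:15}
[8] beq  $r0, $r1, L10  →  {$r0:0, $r1:0, $r2:0, $r3:65532, $r4:13, $r5:15}  ⟨branch taken⟩
[9] xori  $r1, $r4, 4  →  {$r0:0, $r1:9, $r2:0, $r3:65532, $r4:13, $r5:15}
[10] addi  $r3, $r5, 14  →  {$r0:0, $r1:9, $r2:0, $r3:29, $r4:13, $r5:15}
[11] xori  $r0, $r5, 6  →  {$r0:0, $r1:9, $r2:0, $r3:29, $r4:13, $r5:15}
[12] and  $r0, $r4, $r3  →  {$r0:0, $r1:9, $r2:0, $r3:29, $r4:13, $r5:15}

$r0=0 $r1=9 $r2=0 $r3=29 $r4=13 $r5=15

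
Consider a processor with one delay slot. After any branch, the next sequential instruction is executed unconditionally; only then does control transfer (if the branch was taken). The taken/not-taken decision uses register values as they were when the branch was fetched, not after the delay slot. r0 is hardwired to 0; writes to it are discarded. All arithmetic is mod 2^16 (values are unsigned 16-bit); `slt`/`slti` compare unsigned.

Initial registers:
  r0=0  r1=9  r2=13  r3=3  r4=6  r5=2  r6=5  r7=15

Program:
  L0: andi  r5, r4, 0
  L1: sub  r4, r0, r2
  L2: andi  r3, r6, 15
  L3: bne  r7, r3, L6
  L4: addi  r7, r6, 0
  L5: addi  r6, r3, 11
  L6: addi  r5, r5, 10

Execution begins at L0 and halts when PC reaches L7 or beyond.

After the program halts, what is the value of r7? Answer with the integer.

5

[0] andi  r5, r4, 0  →  {r0:0, r1:9, r2:13, r3:3, r4:6, r5:0, r6:5, r7:15}
[1] sub  r4, r0, r2  →  {r0:0, r1:9, r2:13, r3:3, r4:65523, r5:0, r6:5, r7:15}
[2] andi  r3, r6, 15  →  {r0:0, r1:9, r2:13, r3:5, r4:65523, r5:0, r6:5, r7:15}
[3] bne  r7, r3, L6  →  {r0:0, r1:9, r2:13, r3:5, r4:65523, r5:0, r6:5, r7:15}  ⟨branch taken⟩
[4] addi  r7, r6, 0  →  {r0:0, r1:9, r2:13, r3:5, r4:65523, r5:0, r6:5, r7:5}
[6] addi  r5, r5, 10  →  {r0:0, r1:9, r2:13, r3:5, r4:65523, r5:10, r6:5, r7:5}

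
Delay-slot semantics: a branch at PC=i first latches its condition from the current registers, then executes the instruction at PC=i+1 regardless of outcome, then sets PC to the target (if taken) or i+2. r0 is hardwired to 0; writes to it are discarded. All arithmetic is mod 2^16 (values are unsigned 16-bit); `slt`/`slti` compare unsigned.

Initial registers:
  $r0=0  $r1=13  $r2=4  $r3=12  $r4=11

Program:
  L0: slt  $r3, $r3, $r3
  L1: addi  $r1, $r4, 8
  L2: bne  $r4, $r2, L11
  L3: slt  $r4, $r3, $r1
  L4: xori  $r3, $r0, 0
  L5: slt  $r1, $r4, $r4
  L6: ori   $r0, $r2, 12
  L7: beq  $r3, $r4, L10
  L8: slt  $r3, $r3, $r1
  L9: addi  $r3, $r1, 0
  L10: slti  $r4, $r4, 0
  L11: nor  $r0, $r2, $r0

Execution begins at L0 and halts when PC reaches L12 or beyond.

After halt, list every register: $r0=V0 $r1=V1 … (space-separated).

$r0=0 $r1=19 $r2=4 $r3=0 $r4=1

[0] slt  $r3, $r3, $r3  →  {$r0:0, $r1:13, $r2:4, $r3:0, $r4:11}
[1] addi  $r1, $r4, 8  →  {$r0:0, $r1:19, $r2:4, $r3:0, $r4:11}
[2] bne  $r4, $r2, L11  →  {$r0:0, $r1:19, $r2:4, $r3:0, $r4:11}  ⟨branch taken⟩
[3] slt  $r4, $r3, $r1  →  {$r0:0, $r1:19, $r2:4, $r3:0, $r4:1}
[11] nor  $r0, $r2, $r0  →  {$r0:0, $r1:19, $r2:4, $r3:0, $r4:1}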